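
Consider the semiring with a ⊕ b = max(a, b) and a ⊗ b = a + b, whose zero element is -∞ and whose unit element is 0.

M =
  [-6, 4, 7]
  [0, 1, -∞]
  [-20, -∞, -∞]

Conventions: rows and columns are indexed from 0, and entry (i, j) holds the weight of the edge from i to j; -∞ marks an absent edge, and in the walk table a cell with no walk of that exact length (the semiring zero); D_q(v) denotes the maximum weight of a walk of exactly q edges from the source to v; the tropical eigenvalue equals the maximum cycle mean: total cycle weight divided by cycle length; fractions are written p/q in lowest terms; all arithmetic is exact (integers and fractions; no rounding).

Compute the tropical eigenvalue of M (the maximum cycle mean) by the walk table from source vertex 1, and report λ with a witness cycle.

q=0: [-∞, 0, -∞]
q=1: [0, 1, -∞]
q=2: [1, 4, 7]
q=3: [4, 5, 8]
Optimal cycle mean attained by: cycle 0->1->0, total 4 + 0, length 2.
Answer: λ = 2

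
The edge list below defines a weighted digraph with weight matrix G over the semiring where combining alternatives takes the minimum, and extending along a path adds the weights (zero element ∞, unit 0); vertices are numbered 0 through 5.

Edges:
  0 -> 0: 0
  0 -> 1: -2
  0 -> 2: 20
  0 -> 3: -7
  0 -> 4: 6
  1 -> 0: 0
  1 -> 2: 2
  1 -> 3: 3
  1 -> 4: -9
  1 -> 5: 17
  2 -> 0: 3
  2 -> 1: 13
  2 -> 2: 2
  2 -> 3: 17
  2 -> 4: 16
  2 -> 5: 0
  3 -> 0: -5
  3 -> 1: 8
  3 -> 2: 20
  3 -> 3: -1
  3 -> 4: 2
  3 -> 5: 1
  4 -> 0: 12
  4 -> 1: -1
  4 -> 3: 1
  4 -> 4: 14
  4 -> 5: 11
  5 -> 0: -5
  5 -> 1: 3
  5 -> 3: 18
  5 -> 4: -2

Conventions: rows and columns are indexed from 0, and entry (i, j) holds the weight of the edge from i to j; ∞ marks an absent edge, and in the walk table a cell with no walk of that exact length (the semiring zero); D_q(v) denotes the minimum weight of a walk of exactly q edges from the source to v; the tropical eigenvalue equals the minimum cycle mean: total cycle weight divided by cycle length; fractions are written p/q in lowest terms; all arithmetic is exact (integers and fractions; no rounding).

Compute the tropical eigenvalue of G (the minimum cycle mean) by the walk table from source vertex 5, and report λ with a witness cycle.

q=0: [∞, ∞, ∞, ∞, ∞, 0]
q=1: [-5, 3, ∞, 18, -2, ∞]
q=2: [-5, -7, 5, -12, -6, 9]
q=3: [-17, -7, -5, -13, -16, -11]
q=4: [-18, -19, -5, -24, -16, -12]
q=5: [-29, -20, -17, -25, -28, -23]
q=6: [-30, -31, -18, -36, -29, -24]
Optimal cycle mean attained by: cycle 0->3->0, total (-7) + (-5), length 2.
Answer: λ = -6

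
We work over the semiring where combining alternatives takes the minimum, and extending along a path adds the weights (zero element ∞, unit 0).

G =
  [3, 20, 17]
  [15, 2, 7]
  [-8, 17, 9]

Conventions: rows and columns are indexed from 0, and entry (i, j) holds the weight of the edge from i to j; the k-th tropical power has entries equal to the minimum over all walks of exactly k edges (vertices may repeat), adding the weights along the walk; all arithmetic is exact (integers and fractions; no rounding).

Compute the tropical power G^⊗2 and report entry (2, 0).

G^⊗2:
  [6, 22, 20]
  [-1, 4, 9]
  [-5, 12, 9]
Key observation: the optimum is the walk 2->0->0, with weight (-8) + 3 = -5.
Optimal value attained by: walk 2->0->0.
Answer: (G^⊗2)[2][0] = -5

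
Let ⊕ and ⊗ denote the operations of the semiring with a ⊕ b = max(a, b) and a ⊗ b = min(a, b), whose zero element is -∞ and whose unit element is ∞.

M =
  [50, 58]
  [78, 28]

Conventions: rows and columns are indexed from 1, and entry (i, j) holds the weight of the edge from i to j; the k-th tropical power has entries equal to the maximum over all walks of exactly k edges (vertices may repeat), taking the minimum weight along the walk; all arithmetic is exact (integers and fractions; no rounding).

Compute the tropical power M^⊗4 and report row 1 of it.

M^⊗2:
  [58, 50]
  [50, 58]
M^⊗3:
  [50, 58]
  [58, 50]
M^⊗4:
  [58, 50]
  [50, 58]
Answer: row 1 of M^⊗4 = [58, 50]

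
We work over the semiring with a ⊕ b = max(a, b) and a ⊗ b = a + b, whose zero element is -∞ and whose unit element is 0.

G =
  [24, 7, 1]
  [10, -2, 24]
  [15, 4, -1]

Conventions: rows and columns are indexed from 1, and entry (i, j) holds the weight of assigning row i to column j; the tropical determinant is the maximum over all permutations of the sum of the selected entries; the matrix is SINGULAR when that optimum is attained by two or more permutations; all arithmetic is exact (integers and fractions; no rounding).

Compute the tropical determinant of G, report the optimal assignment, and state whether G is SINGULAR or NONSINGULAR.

σ = (1, 2, 3): 24 + (-2) + (-1) = 21
σ = (1, 3, 2): 24 + 24 + 4 = 52
σ = (2, 1, 3): 7 + 10 + (-1) = 16
σ = (2, 3, 1): 7 + 24 + 15 = 46
σ = (3, 1, 2): 1 + 10 + 4 = 15
σ = (3, 2, 1): 1 + (-2) + 15 = 14
Optimal value attained by: σ = (1, 3, 2).
Answer: det⊕(G) = 52; verdict: NONSINGULAR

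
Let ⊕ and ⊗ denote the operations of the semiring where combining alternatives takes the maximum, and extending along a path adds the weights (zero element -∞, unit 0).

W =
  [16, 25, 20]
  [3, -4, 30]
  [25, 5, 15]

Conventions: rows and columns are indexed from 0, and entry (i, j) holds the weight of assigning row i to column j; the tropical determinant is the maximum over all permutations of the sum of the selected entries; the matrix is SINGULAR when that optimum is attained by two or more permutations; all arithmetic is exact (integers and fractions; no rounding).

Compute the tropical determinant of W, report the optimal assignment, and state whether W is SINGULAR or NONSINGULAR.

σ = (0, 1, 2): 16 + (-4) + 15 = 27
σ = (0, 2, 1): 16 + 30 + 5 = 51
σ = (1, 0, 2): 25 + 3 + 15 = 43
σ = (1, 2, 0): 25 + 30 + 25 = 80
σ = (2, 0, 1): 20 + 3 + 5 = 28
σ = (2, 1, 0): 20 + (-4) + 25 = 41
Optimal value attained by: σ = (1, 2, 0).
Answer: det⊕(W) = 80; verdict: NONSINGULAR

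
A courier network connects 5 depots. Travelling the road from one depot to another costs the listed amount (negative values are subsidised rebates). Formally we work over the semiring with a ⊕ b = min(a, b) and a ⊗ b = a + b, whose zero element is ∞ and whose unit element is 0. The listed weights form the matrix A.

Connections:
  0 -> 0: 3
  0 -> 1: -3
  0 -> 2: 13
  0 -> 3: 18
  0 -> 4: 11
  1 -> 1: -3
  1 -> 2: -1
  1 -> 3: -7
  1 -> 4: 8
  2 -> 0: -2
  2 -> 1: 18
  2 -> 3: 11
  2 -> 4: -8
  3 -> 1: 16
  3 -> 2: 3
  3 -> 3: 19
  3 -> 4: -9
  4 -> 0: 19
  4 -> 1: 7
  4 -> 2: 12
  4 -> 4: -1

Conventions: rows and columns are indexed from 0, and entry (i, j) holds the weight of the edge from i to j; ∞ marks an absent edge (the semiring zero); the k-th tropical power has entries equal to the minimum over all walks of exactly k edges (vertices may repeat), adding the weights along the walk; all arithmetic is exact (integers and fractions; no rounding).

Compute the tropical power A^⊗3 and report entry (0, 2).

A^⊗2:
  [6, -6, -4, -10, 5]
  [-3, -6, -4, -10, -16]
  [1, -5, 4, 11, -9]
  [1, -2, 3, 9, -10]
  [10, 4, 6, 0, -2]
A^⊗3:
  [-6, -9, -7, -13, -19]
  [-6, -9, -7, -13, -19]
  [2, -8, -6, -12, -10]
  [1, -5, -3, -9, -11]
  [4, 1, 3, -3, -9]
Key observation: the optimum is the walk 0->1->1->2, with weight (-3) + (-3) + (-1) = -7.
Optimal value attained by: walk 0->1->1->2.
Answer: (A^⊗3)[0][2] = -7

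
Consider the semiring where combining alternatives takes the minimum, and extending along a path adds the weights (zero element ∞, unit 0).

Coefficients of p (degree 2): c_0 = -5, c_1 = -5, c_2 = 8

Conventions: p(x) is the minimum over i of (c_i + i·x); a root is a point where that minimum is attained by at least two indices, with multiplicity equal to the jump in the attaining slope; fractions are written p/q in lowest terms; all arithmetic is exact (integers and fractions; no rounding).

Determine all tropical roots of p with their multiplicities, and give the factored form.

hull edge (i=0, c=-5) to (i=1, c=-5): slope 0, span 1
hull edge (i=1, c=-5) to (i=2, c=8): slope 13, span 1
Factored form: p(x) = 8 ⊗ (x ⊕ (-13)) ⊗ (x ⊕ 0)
Answer: roots = -13 (mult 1), 0 (mult 1)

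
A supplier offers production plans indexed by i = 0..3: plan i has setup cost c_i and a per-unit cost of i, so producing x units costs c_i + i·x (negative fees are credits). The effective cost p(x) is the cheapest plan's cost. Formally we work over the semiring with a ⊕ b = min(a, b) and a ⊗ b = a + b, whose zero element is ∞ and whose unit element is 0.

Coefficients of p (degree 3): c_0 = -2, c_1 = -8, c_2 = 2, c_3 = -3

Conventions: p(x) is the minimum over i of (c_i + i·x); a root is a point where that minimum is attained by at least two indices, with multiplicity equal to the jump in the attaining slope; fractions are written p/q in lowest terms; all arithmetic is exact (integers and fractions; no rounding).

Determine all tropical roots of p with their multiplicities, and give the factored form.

hull edge (i=0, c=-2) to (i=1, c=-8): slope -6, span 1
hull edge (i=1, c=-8) to (i=3, c=-3): slope 5/2, span 2
Factored form: p(x) = -3 ⊗ (x ⊕ (-5/2)) ⊗ (x ⊕ (-5/2)) ⊗ (x ⊕ 6)
Answer: roots = -5/2 (mult 2), 6 (mult 1)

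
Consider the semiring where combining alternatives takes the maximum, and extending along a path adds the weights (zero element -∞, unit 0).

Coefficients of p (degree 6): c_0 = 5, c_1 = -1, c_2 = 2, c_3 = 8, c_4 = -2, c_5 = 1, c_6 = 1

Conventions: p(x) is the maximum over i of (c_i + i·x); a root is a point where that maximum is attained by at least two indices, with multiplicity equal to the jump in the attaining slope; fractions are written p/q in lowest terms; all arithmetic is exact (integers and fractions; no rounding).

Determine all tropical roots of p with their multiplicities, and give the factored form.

hull edge (i=0, c=5) to (i=3, c=8): slope 1, span 3
hull edge (i=3, c=8) to (i=6, c=1): slope -7/3, span 3
Factored form: p(x) = 1 ⊗ (x ⊕ (-1)) ⊗ (x ⊕ (-1)) ⊗ (x ⊕ (-1)) ⊗ (x ⊕ 7/3) ⊗ (x ⊕ 7/3) ⊗ (x ⊕ 7/3)
Answer: roots = -1 (mult 3), 7/3 (mult 3)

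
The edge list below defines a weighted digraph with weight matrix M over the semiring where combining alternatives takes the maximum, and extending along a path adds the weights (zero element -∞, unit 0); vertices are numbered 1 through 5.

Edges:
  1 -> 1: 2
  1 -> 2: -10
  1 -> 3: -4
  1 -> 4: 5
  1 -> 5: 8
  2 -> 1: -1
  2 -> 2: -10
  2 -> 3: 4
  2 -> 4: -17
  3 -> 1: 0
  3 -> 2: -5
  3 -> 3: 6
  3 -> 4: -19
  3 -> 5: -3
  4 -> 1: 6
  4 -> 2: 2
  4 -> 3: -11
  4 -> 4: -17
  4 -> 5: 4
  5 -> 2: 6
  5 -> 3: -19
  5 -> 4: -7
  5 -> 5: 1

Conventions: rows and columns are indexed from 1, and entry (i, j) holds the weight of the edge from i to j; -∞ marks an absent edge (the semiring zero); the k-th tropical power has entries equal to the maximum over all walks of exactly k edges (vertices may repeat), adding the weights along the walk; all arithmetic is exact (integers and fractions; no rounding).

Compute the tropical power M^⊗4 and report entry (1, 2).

M^⊗2:
  [11, 14, 2, 7, 10]
  [4, -1, 10, 4, 7]
  [6, 3, 12, 5, 8]
  [8, 10, 6, 11, 14]
  [5, 7, 10, -6, 2]
M^⊗3:
  [13, 16, 18, 16, 19]
  [10, 13, 16, 9, 12]
  [12, 14, 18, 11, 14]
  [17, 20, 14, 13, 16]
  [10, 8, 16, 10, 13]
M^⊗4:
  [22, 25, 24, 18, 21]
  [16, 18, 22, 15, 18]
  [18, 20, 24, 17, 20]
  [19, 22, 24, 22, 25]
  [16, 19, 22, 15, 18]
Key observation: the optimum is the walk 1->4->1->5->2, with weight 5 + 6 + 8 + 6 = 25.
Optimal value attained by: walk 1->4->1->5->2.
Answer: (M^⊗4)[1][2] = 25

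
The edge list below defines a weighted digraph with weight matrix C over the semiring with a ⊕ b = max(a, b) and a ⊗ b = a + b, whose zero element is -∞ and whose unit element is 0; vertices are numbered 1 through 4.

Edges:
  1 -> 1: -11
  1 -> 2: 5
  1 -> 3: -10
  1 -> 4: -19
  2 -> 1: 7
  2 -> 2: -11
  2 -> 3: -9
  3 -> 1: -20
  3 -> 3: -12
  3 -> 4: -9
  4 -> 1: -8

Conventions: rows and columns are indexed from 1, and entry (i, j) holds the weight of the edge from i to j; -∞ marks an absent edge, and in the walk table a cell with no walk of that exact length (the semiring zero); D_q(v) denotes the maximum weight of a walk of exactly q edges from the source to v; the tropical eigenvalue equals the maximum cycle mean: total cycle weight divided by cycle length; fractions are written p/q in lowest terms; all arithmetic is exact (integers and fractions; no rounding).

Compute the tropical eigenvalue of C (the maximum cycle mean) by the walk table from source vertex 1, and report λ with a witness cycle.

q=0: [0, -∞, -∞, -∞]
q=1: [-11, 5, -10, -19]
q=2: [12, -6, -4, -19]
q=3: [1, 17, 2, -7]
q=4: [24, 6, 8, -7]
Optimal cycle mean attained by: cycle 1->2->1, total 5 + 7, length 2.
Answer: λ = 6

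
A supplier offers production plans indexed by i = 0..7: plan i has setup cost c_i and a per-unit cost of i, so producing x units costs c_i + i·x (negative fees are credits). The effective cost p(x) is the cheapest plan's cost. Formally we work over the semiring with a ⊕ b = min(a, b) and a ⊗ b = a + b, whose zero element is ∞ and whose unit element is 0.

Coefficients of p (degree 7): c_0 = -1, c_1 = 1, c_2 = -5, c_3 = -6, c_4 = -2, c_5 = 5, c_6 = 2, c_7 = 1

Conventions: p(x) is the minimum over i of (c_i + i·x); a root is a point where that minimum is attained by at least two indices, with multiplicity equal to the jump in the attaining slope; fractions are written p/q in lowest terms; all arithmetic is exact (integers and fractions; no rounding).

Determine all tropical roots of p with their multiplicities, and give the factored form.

hull edge (i=0, c=-1) to (i=2, c=-5): slope -2, span 2
hull edge (i=2, c=-5) to (i=3, c=-6): slope -1, span 1
hull edge (i=3, c=-6) to (i=7, c=1): slope 7/4, span 4
Factored form: p(x) = 1 ⊗ (x ⊕ (-7/4)) ⊗ (x ⊕ (-7/4)) ⊗ (x ⊕ (-7/4)) ⊗ (x ⊕ (-7/4)) ⊗ (x ⊕ 1) ⊗ (x ⊕ 2) ⊗ (x ⊕ 2)
Answer: roots = -7/4 (mult 4), 1 (mult 1), 2 (mult 2)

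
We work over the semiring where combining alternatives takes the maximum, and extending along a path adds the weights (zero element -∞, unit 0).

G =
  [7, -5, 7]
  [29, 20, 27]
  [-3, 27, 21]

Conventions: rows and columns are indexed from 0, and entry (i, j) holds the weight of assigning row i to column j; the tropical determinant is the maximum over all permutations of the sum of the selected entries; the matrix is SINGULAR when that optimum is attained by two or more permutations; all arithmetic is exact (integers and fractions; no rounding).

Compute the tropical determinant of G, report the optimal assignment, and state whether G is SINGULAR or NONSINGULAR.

σ = (0, 1, 2): 7 + 20 + 21 = 48
σ = (0, 2, 1): 7 + 27 + 27 = 61
σ = (1, 0, 2): (-5) + 29 + 21 = 45
σ = (1, 2, 0): (-5) + 27 + (-3) = 19
σ = (2, 0, 1): 7 + 29 + 27 = 63
σ = (2, 1, 0): 7 + 20 + (-3) = 24
Optimal value attained by: σ = (2, 0, 1).
Answer: det⊕(G) = 63; verdict: NONSINGULAR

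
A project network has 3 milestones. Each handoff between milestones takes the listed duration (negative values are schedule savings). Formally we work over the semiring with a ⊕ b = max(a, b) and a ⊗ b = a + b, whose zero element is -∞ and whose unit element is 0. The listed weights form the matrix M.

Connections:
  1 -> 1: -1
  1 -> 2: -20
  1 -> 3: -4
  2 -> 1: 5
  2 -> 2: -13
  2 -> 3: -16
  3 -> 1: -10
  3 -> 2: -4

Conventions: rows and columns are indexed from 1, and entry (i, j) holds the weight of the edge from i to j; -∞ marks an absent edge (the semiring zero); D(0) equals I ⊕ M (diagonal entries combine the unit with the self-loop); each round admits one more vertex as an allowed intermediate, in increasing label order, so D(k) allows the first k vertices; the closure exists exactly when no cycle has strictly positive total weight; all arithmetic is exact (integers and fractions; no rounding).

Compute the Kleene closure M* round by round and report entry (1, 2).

D(0):
  [0, -20, -4]
  [5, 0, -16]
  [-10, -4, 0]
D(1):
  [0, -20, -4]
  [5, 0, 1]
  [-10, -4, 0]
D(2):
  [0, -20, -4]
  [5, 0, 1]
  [1, -4, 0]
D(3):
  [0, -8, -4]
  [5, 0, 1]
  [1, -4, 0]
Answer: M*[1][2] = -8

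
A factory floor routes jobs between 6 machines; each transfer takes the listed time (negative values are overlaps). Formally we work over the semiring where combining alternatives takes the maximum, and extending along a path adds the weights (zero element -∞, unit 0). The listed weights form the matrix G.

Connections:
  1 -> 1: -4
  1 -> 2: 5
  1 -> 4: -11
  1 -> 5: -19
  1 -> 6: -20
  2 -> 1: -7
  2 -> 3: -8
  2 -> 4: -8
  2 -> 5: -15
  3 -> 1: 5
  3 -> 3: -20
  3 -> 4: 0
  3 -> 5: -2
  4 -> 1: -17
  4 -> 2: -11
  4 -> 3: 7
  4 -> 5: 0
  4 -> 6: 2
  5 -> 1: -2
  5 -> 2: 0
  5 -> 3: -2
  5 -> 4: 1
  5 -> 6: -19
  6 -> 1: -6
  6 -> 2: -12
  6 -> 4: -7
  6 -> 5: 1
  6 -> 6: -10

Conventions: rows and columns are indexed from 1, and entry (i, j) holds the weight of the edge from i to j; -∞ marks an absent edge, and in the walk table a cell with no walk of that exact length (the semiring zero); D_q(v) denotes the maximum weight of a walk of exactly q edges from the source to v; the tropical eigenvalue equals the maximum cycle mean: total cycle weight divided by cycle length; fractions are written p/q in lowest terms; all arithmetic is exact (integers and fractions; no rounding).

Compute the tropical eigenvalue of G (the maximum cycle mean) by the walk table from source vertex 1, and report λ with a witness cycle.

q=0: [0, -∞, -∞, -∞, -∞, -∞]
q=1: [-4, 5, -∞, -11, -19, -20]
q=2: [-2, 1, -3, -3, -10, -9]
q=3: [2, 3, 4, -3, -3, -1]
q=4: [9, 7, 4, 4, 2, -1]
q=5: [9, 14, 11, 4, 4, 6]
q=6: [16, 14, 11, 11, 9, 6]
Optimal cycle mean attained by: cycle 3->4->3, total 0 + 7, length 2.
Answer: λ = 7/2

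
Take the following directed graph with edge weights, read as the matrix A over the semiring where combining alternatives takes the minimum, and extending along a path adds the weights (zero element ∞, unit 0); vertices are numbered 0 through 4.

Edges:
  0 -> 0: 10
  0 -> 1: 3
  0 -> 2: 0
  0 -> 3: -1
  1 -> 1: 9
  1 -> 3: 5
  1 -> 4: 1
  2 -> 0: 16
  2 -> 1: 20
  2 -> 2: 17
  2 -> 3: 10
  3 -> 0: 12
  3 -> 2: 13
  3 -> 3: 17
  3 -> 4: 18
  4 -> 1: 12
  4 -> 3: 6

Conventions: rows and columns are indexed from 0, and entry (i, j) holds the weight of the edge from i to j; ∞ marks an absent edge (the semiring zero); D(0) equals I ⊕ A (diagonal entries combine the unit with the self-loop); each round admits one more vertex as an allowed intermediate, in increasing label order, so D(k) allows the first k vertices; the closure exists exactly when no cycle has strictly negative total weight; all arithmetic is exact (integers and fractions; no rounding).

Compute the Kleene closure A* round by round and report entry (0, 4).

D(0):
  [0, 3, 0, -1, ∞]
  [∞, 0, ∞, 5, 1]
  [16, 20, 0, 10, ∞]
  [12, ∞, 13, 0, 18]
  [∞, 12, ∞, 6, 0]
D(1):
  [0, 3, 0, -1, ∞]
  [∞, 0, ∞, 5, 1]
  [16, 19, 0, 10, ∞]
  [12, 15, 12, 0, 18]
  [∞, 12, ∞, 6, 0]
D(2):
  [0, 3, 0, -1, 4]
  [∞, 0, ∞, 5, 1]
  [16, 19, 0, 10, 20]
  [12, 15, 12, 0, 16]
  [∞, 12, ∞, 6, 0]
D(3):
  [0, 3, 0, -1, 4]
  [∞, 0, ∞, 5, 1]
  [16, 19, 0, 10, 20]
  [12, 15, 12, 0, 16]
  [∞, 12, ∞, 6, 0]
D(4):
  [0, 3, 0, -1, 4]
  [17, 0, 17, 5, 1]
  [16, 19, 0, 10, 20]
  [12, 15, 12, 0, 16]
  [18, 12, 18, 6, 0]
D(5):
  [0, 3, 0, -1, 4]
  [17, 0, 17, 5, 1]
  [16, 19, 0, 10, 20]
  [12, 15, 12, 0, 16]
  [18, 12, 18, 6, 0]
Answer: A*[0][4] = 4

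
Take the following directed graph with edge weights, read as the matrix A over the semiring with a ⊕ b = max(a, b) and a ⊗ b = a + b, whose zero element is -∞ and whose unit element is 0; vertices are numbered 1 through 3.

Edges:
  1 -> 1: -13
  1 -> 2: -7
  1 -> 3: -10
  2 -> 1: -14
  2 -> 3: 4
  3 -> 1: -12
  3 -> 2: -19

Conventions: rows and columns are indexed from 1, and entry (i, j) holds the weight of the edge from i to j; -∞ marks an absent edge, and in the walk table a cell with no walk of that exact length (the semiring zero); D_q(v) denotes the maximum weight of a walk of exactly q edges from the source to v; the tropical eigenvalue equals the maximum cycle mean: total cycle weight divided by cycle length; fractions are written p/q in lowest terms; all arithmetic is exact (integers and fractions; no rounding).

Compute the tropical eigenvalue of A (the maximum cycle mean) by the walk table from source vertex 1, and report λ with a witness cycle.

q=0: [0, -∞, -∞]
q=1: [-13, -7, -10]
q=2: [-21, -20, -3]
q=3: [-15, -22, -16]
Optimal cycle mean attained by: cycle 1->2->3->1, total (-7) + 4 + (-12), length 3.
Answer: λ = -5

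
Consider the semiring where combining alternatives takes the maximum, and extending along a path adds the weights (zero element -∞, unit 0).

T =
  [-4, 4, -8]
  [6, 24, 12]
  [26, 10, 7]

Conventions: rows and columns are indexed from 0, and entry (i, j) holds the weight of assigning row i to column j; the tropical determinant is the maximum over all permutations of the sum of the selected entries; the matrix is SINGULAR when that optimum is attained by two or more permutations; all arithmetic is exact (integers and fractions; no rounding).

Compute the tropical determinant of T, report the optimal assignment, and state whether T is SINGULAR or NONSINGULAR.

σ = (0, 1, 2): (-4) + 24 + 7 = 27
σ = (0, 2, 1): (-4) + 12 + 10 = 18
σ = (1, 0, 2): 4 + 6 + 7 = 17
σ = (1, 2, 0): 4 + 12 + 26 = 42
σ = (2, 0, 1): (-8) + 6 + 10 = 8
σ = (2, 1, 0): (-8) + 24 + 26 = 42
Optimal value attained by: σ = (1, 2, 0).
Answer: det⊕(T) = 42; verdict: SINGULAR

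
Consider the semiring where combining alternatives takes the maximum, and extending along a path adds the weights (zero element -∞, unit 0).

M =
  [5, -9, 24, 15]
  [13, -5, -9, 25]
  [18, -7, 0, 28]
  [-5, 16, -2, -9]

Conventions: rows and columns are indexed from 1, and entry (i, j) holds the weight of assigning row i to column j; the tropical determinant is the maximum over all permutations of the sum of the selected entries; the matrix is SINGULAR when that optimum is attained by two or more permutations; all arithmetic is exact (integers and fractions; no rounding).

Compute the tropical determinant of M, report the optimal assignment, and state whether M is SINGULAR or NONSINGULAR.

σ = (1, 2, 3, 4): 5 + (-5) + 0 + (-9) = -9
σ = (1, 2, 4, 3): 5 + (-5) + 28 + (-2) = 26
σ = (1, 3, 2, 4): 5 + (-9) + (-7) + (-9) = -20
σ = (1, 3, 4, 2): 5 + (-9) + 28 + 16 = 40
σ = (1, 4, 2, 3): 5 + 25 + (-7) + (-2) = 21
σ = (1, 4, 3, 2): 5 + 25 + 0 + 16 = 46
σ = (2, 1, 3, 4): (-9) + 13 + 0 + (-9) = -5
σ = (2, 1, 4, 3): (-9) + 13 + 28 + (-2) = 30
σ = (2, 3, 1, 4): (-9) + (-9) + 18 + (-9) = -9
σ = (2, 3, 4, 1): (-9) + (-9) + 28 + (-5) = 5
σ = (2, 4, 1, 3): (-9) + 25 + 18 + (-2) = 32
σ = (2, 4, 3, 1): (-9) + 25 + 0 + (-5) = 11
σ = (3, 1, 2, 4): 24 + 13 + (-7) + (-9) = 21
σ = (3, 1, 4, 2): 24 + 13 + 28 + 16 = 81
σ = (3, 2, 1, 4): 24 + (-5) + 18 + (-9) = 28
σ = (3, 2, 4, 1): 24 + (-5) + 28 + (-5) = 42
σ = (3, 4, 1, 2): 24 + 25 + 18 + 16 = 83
σ = (3, 4, 2, 1): 24 + 25 + (-7) + (-5) = 37
σ = (4, 1, 2, 3): 15 + 13 + (-7) + (-2) = 19
σ = (4, 1, 3, 2): 15 + 13 + 0 + 16 = 44
σ = (4, 2, 1, 3): 15 + (-5) + 18 + (-2) = 26
σ = (4, 2, 3, 1): 15 + (-5) + 0 + (-5) = 5
σ = (4, 3, 1, 2): 15 + (-9) + 18 + 16 = 40
σ = (4, 3, 2, 1): 15 + (-9) + (-7) + (-5) = -6
Optimal value attained by: σ = (3, 4, 1, 2).
Answer: det⊕(M) = 83; verdict: NONSINGULAR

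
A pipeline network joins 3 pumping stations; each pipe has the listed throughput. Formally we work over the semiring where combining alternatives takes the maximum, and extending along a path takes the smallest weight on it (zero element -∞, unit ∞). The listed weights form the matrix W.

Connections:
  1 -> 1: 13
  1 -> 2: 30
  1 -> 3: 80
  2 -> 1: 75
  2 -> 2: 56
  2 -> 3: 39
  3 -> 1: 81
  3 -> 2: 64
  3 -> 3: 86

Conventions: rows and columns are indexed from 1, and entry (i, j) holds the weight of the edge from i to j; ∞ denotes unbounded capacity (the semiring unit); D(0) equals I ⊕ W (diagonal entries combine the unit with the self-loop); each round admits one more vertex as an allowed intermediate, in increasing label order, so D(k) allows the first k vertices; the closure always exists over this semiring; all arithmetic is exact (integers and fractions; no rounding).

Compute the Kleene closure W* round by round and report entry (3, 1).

D(0):
  [∞, 30, 80]
  [75, ∞, 39]
  [81, 64, ∞]
D(1):
  [∞, 30, 80]
  [75, ∞, 75]
  [81, 64, ∞]
D(2):
  [∞, 30, 80]
  [75, ∞, 75]
  [81, 64, ∞]
D(3):
  [∞, 64, 80]
  [75, ∞, 75]
  [81, 64, ∞]
Answer: W*[3][1] = 81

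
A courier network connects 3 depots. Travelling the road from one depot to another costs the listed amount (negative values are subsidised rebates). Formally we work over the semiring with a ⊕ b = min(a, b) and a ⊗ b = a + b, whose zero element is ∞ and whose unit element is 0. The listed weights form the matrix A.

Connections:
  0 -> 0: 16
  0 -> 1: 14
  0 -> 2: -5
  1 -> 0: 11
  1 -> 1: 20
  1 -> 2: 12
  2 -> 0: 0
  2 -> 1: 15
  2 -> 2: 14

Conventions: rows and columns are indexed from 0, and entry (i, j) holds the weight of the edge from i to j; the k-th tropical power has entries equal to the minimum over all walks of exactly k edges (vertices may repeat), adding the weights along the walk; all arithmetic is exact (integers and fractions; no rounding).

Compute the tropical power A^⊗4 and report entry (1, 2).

A^⊗2:
  [-5, 10, 9]
  [12, 25, 6]
  [14, 14, -5]
A^⊗3:
  [9, 9, -10]
  [6, 21, 7]
  [-5, 10, 9]
A^⊗4:
  [-10, 5, 4]
  [7, 20, 1]
  [9, 9, -10]
Key observation: the optimum is the walk 1->0->2->0->2, with weight 11 + (-5) + 0 + (-5) = 1.
Optimal value attained by: walk 1->0->2->0->2.
Answer: (A^⊗4)[1][2] = 1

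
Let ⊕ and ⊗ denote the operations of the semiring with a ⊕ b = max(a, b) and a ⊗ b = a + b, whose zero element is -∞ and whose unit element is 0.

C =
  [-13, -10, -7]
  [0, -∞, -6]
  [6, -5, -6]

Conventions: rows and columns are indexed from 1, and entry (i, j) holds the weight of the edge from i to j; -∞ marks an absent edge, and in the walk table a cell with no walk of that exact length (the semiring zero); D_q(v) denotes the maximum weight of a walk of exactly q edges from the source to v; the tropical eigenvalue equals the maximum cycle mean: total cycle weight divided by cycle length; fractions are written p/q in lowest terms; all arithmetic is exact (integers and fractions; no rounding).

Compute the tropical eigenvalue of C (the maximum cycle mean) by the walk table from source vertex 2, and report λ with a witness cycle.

q=0: [-∞, 0, -∞]
q=1: [0, -∞, -6]
q=2: [0, -10, -7]
q=3: [-1, -10, -7]
Optimal cycle mean attained by: cycle 1->3->1, total (-7) + 6, length 2.
Answer: λ = -1/2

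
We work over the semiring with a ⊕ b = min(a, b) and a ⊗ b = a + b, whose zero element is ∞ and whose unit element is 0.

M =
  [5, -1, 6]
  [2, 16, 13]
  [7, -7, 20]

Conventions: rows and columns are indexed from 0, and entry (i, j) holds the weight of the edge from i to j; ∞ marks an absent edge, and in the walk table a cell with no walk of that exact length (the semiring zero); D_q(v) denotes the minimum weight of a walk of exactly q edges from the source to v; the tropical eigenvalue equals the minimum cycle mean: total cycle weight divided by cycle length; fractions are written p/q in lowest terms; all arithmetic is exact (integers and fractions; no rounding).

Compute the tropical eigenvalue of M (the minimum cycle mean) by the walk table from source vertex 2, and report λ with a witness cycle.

q=0: [∞, ∞, 0]
q=1: [7, -7, 20]
q=2: [-5, 6, 6]
q=3: [0, -6, 1]
Optimal cycle mean attained by: cycle 0->2->1->0, total 6 + (-7) + 2, length 3.
Answer: λ = 1/3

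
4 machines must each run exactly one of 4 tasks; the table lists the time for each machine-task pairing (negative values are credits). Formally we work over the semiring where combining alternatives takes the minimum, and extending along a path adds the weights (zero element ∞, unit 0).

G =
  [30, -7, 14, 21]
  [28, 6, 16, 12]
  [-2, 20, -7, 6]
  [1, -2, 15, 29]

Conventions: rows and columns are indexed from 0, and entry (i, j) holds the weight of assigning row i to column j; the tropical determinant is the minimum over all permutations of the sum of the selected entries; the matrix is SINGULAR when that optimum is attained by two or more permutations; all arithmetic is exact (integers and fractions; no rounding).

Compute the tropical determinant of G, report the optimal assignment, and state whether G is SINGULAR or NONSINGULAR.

σ = (0, 1, 2, 3): 30 + 6 + (-7) + 29 = 58
σ = (0, 1, 3, 2): 30 + 6 + 6 + 15 = 57
σ = (0, 2, 1, 3): 30 + 16 + 20 + 29 = 95
σ = (0, 2, 3, 1): 30 + 16 + 6 + (-2) = 50
σ = (0, 3, 1, 2): 30 + 12 + 20 + 15 = 77
σ = (0, 3, 2, 1): 30 + 12 + (-7) + (-2) = 33
σ = (1, 0, 2, 3): (-7) + 28 + (-7) + 29 = 43
σ = (1, 0, 3, 2): (-7) + 28 + 6 + 15 = 42
σ = (1, 2, 0, 3): (-7) + 16 + (-2) + 29 = 36
σ = (1, 2, 3, 0): (-7) + 16 + 6 + 1 = 16
σ = (1, 3, 0, 2): (-7) + 12 + (-2) + 15 = 18
σ = (1, 3, 2, 0): (-7) + 12 + (-7) + 1 = -1
σ = (2, 0, 1, 3): 14 + 28 + 20 + 29 = 91
σ = (2, 0, 3, 1): 14 + 28 + 6 + (-2) = 46
σ = (2, 1, 0, 3): 14 + 6 + (-2) + 29 = 47
σ = (2, 1, 3, 0): 14 + 6 + 6 + 1 = 27
σ = (2, 3, 0, 1): 14 + 12 + (-2) + (-2) = 22
σ = (2, 3, 1, 0): 14 + 12 + 20 + 1 = 47
σ = (3, 0, 1, 2): 21 + 28 + 20 + 15 = 84
σ = (3, 0, 2, 1): 21 + 28 + (-7) + (-2) = 40
σ = (3, 1, 0, 2): 21 + 6 + (-2) + 15 = 40
σ = (3, 1, 2, 0): 21 + 6 + (-7) + 1 = 21
σ = (3, 2, 0, 1): 21 + 16 + (-2) + (-2) = 33
σ = (3, 2, 1, 0): 21 + 16 + 20 + 1 = 58
Optimal value attained by: σ = (1, 3, 2, 0).
Answer: det⊕(G) = -1; verdict: NONSINGULAR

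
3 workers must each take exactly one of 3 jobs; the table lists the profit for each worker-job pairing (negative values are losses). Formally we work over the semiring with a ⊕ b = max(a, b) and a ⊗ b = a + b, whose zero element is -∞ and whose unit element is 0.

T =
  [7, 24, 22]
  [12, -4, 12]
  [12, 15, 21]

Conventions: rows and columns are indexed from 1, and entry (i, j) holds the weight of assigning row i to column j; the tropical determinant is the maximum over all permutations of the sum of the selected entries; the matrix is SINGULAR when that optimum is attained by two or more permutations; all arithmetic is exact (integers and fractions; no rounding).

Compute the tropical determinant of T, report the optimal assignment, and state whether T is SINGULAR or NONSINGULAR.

σ = (1, 2, 3): 7 + (-4) + 21 = 24
σ = (1, 3, 2): 7 + 12 + 15 = 34
σ = (2, 1, 3): 24 + 12 + 21 = 57
σ = (2, 3, 1): 24 + 12 + 12 = 48
σ = (3, 1, 2): 22 + 12 + 15 = 49
σ = (3, 2, 1): 22 + (-4) + 12 = 30
Optimal value attained by: σ = (2, 1, 3).
Answer: det⊕(T) = 57; verdict: NONSINGULAR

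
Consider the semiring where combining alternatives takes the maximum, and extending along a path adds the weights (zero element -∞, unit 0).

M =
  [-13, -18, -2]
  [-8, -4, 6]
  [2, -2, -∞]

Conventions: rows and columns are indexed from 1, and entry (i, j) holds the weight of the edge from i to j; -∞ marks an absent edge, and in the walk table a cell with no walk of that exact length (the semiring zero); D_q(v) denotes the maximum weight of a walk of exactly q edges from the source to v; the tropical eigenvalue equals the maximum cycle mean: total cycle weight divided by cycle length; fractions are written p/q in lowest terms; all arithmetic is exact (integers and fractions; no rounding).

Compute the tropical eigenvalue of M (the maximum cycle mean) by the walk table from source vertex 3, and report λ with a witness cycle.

q=0: [-∞, -∞, 0]
q=1: [2, -2, -∞]
q=2: [-10, -6, 4]
q=3: [6, 2, 0]
Optimal cycle mean attained by: cycle 2->3->2, total 6 + (-2), length 2.
Answer: λ = 2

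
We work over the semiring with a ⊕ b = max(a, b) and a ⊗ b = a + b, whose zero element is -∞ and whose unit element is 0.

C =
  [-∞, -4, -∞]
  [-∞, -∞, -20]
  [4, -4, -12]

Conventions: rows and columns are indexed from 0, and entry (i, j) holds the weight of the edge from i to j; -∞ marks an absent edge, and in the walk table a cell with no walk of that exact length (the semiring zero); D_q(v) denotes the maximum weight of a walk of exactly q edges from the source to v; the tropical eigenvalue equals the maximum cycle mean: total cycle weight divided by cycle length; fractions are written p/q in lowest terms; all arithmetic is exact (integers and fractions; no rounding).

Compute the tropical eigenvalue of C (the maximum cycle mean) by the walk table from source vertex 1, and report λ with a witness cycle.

q=0: [-∞, 0, -∞]
q=1: [-∞, -∞, -20]
q=2: [-16, -24, -32]
q=3: [-28, -20, -44]
Optimal cycle mean attained by: cycle 0->1->2->0, total (-4) + (-20) + 4, length 3.
Answer: λ = -20/3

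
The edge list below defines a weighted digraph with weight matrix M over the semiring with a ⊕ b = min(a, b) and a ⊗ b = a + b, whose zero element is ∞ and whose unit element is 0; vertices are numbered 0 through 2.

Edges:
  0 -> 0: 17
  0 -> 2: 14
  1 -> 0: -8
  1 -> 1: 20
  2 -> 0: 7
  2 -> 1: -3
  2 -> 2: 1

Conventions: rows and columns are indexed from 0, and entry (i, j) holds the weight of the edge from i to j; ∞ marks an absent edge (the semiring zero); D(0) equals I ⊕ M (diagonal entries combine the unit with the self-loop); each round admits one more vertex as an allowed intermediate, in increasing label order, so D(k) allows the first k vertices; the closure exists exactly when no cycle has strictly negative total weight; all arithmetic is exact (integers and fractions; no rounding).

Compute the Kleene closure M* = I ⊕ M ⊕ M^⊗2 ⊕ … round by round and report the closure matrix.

D(0):
  [0, ∞, 14]
  [-8, 0, ∞]
  [7, -3, 0]
D(1):
  [0, ∞, 14]
  [-8, 0, 6]
  [7, -3, 0]
D(2):
  [0, ∞, 14]
  [-8, 0, 6]
  [-11, -3, 0]
D(3):
  [0, 11, 14]
  [-8, 0, 6]
  [-11, -3, 0]
Answer: M* = [[0, 11, 14], [-8, 0, 6], [-11, -3, 0]]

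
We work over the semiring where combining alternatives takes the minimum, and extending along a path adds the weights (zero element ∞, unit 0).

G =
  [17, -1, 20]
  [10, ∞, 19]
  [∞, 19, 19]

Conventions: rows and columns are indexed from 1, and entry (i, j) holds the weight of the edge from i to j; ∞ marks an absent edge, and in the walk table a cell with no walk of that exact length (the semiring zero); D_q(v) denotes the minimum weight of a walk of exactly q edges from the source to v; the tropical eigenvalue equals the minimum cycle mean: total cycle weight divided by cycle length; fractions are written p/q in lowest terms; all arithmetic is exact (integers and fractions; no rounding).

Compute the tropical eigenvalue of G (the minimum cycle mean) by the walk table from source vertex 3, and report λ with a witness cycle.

q=0: [∞, ∞, 0]
q=1: [∞, 19, 19]
q=2: [29, 38, 38]
q=3: [46, 28, 49]
Optimal cycle mean attained by: cycle 1->2->1, total (-1) + 10, length 2.
Answer: λ = 9/2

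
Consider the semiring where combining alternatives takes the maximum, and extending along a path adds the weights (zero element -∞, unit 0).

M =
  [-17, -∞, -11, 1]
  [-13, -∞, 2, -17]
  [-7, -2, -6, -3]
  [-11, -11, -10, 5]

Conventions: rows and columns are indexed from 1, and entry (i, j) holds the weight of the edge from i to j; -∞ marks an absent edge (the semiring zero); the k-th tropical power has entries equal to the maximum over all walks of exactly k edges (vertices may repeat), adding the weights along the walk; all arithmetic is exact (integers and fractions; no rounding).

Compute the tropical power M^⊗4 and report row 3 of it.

M^⊗2:
  [-10, -10, -9, 6]
  [-5, 0, -4, -1]
  [-13, -8, 0, 2]
  [-6, -6, -5, 10]
M^⊗3:
  [-5, -5, -4, 11]
  [-11, -6, 2, 4]
  [-7, -2, -6, 7]
  [-1, -1, 0, 15]
M^⊗4:
  [0, 0, 1, 16]
  [-5, 0, -4, 9]
  [-4, -4, 0, 12]
  [4, 4, 5, 20]
Answer: row 3 of M^⊗4 = [-4, -4, 0, 12]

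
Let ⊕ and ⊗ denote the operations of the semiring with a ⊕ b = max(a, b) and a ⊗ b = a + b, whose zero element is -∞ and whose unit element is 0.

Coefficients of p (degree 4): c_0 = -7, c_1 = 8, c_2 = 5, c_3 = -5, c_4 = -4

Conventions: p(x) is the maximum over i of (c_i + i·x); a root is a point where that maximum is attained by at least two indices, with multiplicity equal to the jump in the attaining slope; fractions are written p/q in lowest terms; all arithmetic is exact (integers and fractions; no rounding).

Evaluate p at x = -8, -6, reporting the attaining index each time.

p(-8) = max(-7+0·(-8)=-7, 8+1·(-8)=0, 5+2·(-8)=-11, -5+3·(-8)=-29, -4+4·(-8)=-36) = 0 (attained by i=1)
p(-6) = max(-7+0·(-6)=-7, 8+1·(-6)=2, 5+2·(-6)=-7, -5+3·(-6)=-23, -4+4·(-6)=-28) = 2 (attained by i=1)
Answer: p(-8) = 0; p(-6) = 2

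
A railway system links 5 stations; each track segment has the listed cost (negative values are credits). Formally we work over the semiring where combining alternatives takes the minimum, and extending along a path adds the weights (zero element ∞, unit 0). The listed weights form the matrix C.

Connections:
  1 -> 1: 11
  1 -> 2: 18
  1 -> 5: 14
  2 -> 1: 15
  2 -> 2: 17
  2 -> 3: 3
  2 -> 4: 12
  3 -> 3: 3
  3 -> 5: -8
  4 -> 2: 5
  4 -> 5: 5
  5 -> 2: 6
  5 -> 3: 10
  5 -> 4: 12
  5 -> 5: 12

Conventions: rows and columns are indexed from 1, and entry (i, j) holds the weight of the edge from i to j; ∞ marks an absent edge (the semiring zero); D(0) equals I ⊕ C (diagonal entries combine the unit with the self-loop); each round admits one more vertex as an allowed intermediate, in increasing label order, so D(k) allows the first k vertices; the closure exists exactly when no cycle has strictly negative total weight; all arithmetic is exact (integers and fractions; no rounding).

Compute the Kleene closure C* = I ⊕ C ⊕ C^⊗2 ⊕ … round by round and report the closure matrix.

D(0):
  [0, 18, ∞, ∞, 14]
  [15, 0, 3, 12, ∞]
  [∞, ∞, 0, ∞, -8]
  [∞, 5, ∞, 0, 5]
  [∞, 6, 10, 12, 0]
D(1):
  [0, 18, ∞, ∞, 14]
  [15, 0, 3, 12, 29]
  [∞, ∞, 0, ∞, -8]
  [∞, 5, ∞, 0, 5]
  [∞, 6, 10, 12, 0]
D(2):
  [0, 18, 21, 30, 14]
  [15, 0, 3, 12, 29]
  [∞, ∞, 0, ∞, -8]
  [20, 5, 8, 0, 5]
  [21, 6, 9, 12, 0]
D(3):
  [0, 18, 21, 30, 13]
  [15, 0, 3, 12, -5]
  [∞, ∞, 0, ∞, -8]
  [20, 5, 8, 0, 0]
  [21, 6, 9, 12, 0]
D(4):
  [0, 18, 21, 30, 13]
  [15, 0, 3, 12, -5]
  [∞, ∞, 0, ∞, -8]
  [20, 5, 8, 0, 0]
  [21, 6, 9, 12, 0]
D(5):
  [0, 18, 21, 25, 13]
  [15, 0, 3, 7, -5]
  [13, -2, 0, 4, -8]
  [20, 5, 8, 0, 0]
  [21, 6, 9, 12, 0]
Answer: C* = [[0, 18, 21, 25, 13], [15, 0, 3, 7, -5], [13, -2, 0, 4, -8], [20, 5, 8, 0, 0], [21, 6, 9, 12, 0]]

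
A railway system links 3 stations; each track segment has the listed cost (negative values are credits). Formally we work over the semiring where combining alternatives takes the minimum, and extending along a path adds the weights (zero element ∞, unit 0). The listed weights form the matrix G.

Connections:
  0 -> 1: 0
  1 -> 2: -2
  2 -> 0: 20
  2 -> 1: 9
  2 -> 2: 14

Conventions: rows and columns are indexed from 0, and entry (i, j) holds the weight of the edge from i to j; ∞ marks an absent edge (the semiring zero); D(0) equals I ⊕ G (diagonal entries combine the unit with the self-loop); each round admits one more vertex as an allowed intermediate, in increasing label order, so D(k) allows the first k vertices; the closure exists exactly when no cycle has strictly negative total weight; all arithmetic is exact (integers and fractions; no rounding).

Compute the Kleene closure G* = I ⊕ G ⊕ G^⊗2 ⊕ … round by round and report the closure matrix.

D(0):
  [0, 0, ∞]
  [∞, 0, -2]
  [20, 9, 0]
D(1):
  [0, 0, ∞]
  [∞, 0, -2]
  [20, 9, 0]
D(2):
  [0, 0, -2]
  [∞, 0, -2]
  [20, 9, 0]
D(3):
  [0, 0, -2]
  [18, 0, -2]
  [20, 9, 0]
Answer: G* = [[0, 0, -2], [18, 0, -2], [20, 9, 0]]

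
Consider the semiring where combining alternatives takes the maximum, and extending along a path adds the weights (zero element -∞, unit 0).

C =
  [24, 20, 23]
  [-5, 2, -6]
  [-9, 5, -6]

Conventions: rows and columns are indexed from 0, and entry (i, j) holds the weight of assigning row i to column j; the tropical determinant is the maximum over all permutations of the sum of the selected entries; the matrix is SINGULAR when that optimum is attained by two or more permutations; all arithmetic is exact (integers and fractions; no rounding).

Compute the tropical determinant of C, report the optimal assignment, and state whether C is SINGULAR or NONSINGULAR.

σ = (0, 1, 2): 24 + 2 + (-6) = 20
σ = (0, 2, 1): 24 + (-6) + 5 = 23
σ = (1, 0, 2): 20 + (-5) + (-6) = 9
σ = (1, 2, 0): 20 + (-6) + (-9) = 5
σ = (2, 0, 1): 23 + (-5) + 5 = 23
σ = (2, 1, 0): 23 + 2 + (-9) = 16
Optimal value attained by: σ = (0, 2, 1).
Answer: det⊕(C) = 23; verdict: SINGULAR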